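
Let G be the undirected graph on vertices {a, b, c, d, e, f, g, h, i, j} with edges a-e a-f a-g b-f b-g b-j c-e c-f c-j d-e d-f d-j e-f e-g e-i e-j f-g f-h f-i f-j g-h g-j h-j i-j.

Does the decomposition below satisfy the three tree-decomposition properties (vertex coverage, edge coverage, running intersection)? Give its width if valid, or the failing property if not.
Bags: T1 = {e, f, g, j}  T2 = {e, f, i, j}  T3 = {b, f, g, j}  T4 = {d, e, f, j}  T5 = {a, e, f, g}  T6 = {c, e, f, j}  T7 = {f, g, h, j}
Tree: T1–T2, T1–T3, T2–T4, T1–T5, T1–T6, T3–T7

Checking the three conditions: (i) the bags cover all of {a, b, c, d, e, f, g, h, i, j}; (ii) for each edge, some bag contains both endpoints; (iii) the bags containing any fixed vertex form a subtree. All hold, so the decomposition is valid with width 4 − 1 = 3.

Yes; width 3.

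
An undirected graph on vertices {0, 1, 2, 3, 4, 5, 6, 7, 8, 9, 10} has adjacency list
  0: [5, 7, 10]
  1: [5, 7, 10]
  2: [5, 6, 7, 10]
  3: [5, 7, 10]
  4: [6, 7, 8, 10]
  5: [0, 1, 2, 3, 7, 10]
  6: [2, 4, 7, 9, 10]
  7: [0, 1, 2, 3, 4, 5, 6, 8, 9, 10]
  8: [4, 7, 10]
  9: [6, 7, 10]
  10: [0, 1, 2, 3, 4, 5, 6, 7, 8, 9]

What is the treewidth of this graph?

3

A width-3 tree decomposition is:
Bags: B1 = {2, 5, 7, 10}  B2 = {2, 6, 7, 10}  B3 = {4, 6, 7, 10}  B4 = {6, 7, 9, 10}  B5 = {0, 5, 7, 10}  B6 = {3, 5, 7, 10}  B7 = {1, 5, 7, 10}  B8 = {4, 7, 8, 10}
Tree: B1–B2, B2–B3, B2–B4, B1–B5, B1–B6, B1–B7, B3–B8
Every bag has size at most 4, so the width is 4 − 1 = 3 and tw(G) ≤ 3. Conversely, {4, 7, 8, 10} is a clique of size 4, and the vertices of any clique must share a bag in every tree decomposition; so some bag has ≥ 4 vertices and tw(G) ≥ 3. Therefore the treewidth is 3.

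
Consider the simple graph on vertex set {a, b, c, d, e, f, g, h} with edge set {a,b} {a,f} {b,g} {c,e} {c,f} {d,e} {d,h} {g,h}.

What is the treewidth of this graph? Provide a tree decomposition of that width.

Treewidth 2.
One such decomposition:
Bags: B1 = {a, b, g}  B2 = {a, g, h}  B3 = {a, d, h}  B4 = {a, d, e}  B5 = {a, c, e}  B6 = {a, c, f}
Tree: B1–B2, B2–B3, B3–B4, B4–B5, B5–B6

Each bag holds 3 vertices, so the decomposition has width 2, which upper-bounds the treewidth. For the lower bound, G contains the cycle a–b–g–h–d–e–c–f–a, so G is not a forest; only forests have treewidth ≤ 1, hence tw(G) ≥ 2. The upper and lower bounds meet at 2, so that is the treewidth.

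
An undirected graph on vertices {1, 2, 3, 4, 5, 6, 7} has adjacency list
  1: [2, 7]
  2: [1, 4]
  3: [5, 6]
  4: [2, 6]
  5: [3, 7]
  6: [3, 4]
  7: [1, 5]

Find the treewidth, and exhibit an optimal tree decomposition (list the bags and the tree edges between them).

Treewidth 2.
Bags: B1 = {2, 4, 6}  B2 = {2, 3, 6}  B3 = {2, 3, 5}  B4 = {2, 5, 7}  B5 = {1, 2, 7}
Tree: B1–B2, B2–B3, B3–B4, B4–B5

Every bag has size at most 3, so the width is 3 − 1 = 2 and tw(G) ≤ 2. Since 2–4–6–3–5–7–1–2 is a cycle in G, G is not acyclic. Forests are exactly the graphs of treewidth ≤ 1, so tw(G) ≥ 2. Therefore the treewidth is 2.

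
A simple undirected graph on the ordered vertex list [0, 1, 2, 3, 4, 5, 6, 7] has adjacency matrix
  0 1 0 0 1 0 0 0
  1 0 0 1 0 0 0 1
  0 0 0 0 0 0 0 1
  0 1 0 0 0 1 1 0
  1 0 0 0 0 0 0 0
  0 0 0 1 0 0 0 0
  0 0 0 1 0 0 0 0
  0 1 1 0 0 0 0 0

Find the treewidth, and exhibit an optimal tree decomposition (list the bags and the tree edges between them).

Each bag holds 2 vertices, so the decomposition has width 1, which upper-bounds the treewidth. Any graph with an edge has treewidth ≥ 1, and G has the edge 7–1. Hence tw(G) = 1 exactly.

Treewidth 1.
Bags: B1 = {1, 7}  B2 = {1, 3}  B3 = {3, 5}  B4 = {0, 1}  B5 = {0, 4}  B6 = {3, 6}  B7 = {2, 7}
Tree: B1–B2, B2–B3, B2–B4, B4–B5, B3–B6, B1–B7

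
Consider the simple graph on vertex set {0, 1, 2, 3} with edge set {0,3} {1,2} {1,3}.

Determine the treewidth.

1

A width-1 tree decomposition is:
Bags: B1 = {0, 3}  B2 = {1, 3}  B3 = {1, 2}
Tree: B1–B2, B2–B3
Each bag holds 2 vertices, so the decomposition has width 1, which upper-bounds the treewidth. Any graph with an edge has treewidth ≥ 1, and G has the edge 0–3. The upper and lower bounds meet at 1, so that is the treewidth.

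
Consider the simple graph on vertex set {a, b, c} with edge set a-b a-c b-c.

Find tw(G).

A width-2 tree decomposition is:
Bags: B1 = {a, b, c}
Tree: (single bag)
A single bag containing all 3 vertices is trivially a valid decomposition of width 2. On the other hand G contains the 3-clique {a, b, c}. A clique must lie in a single bag of any decomposition, so no decomposition can have width below 2. Therefore the treewidth is 2.

2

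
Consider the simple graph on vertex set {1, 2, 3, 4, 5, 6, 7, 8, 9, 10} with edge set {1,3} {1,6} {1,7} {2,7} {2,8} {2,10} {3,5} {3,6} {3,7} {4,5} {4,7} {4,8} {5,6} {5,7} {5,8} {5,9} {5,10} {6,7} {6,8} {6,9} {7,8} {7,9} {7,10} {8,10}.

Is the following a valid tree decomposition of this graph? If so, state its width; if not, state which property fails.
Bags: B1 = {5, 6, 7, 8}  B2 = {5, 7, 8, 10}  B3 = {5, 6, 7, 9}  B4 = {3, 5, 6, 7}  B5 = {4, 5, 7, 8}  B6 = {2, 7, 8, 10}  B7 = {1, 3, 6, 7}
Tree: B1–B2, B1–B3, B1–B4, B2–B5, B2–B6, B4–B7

Yes; width 3.

Vertex coverage: the bags together contain {1, 2, 3, 4, 5, 6, 7, 8, 9, 10}, the full vertex set. Edge coverage: each edge of G has both endpoints in at least one bag. Running intersection: for every vertex, the bags containing it form a connected subtree. All three properties hold, so this is a valid tree decomposition of width max|bag| − 1 = 3, and hence tw(G) ≤ 3.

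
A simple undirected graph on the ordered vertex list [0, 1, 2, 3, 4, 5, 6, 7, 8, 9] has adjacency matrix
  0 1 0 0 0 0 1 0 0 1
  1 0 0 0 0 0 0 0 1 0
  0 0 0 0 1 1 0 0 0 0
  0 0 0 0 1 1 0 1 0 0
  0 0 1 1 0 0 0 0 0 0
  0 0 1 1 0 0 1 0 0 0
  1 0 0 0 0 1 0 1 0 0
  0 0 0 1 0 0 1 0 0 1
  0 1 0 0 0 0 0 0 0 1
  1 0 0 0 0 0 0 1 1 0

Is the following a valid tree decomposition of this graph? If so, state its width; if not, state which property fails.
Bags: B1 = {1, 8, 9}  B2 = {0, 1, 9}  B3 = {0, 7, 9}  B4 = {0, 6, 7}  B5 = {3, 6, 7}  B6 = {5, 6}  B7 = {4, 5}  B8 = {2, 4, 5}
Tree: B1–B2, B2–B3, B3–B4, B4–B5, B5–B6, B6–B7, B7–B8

A tree decomposition must satisfy three properties: every vertex lies in some bag; for every edge, both endpoints lie together in some bag; and for every vertex, the bags containing it form a connected subtree. Here edge (3,5) lies in no bag, so the decomposition is invalid.

No — edge (3,5) lies in no bag.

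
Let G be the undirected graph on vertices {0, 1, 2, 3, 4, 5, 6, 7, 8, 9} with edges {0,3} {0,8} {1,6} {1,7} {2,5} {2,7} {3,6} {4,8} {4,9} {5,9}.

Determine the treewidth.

2

A width-2 tree decomposition is:
Bags: B1 = {2, 5, 7}  B2 = {1, 5, 7}  B3 = {1, 5, 6}  B4 = {3, 5, 6}  B5 = {0, 3, 5}  B6 = {0, 5, 8}  B7 = {4, 5, 8}  B8 = {4, 5, 9}
Tree: B1–B2, B2–B3, B3–B4, B4–B5, B5–B6, B6–B7, B7–B8
Each bag holds 3 vertices, so the decomposition has width 2, which upper-bounds the treewidth. The edges 5–2–7–1–6–3–0–8–4–9–5 form a cycle, so G is not a tree and its treewidth is at least 2. Combining the bounds, tw(G) = 2.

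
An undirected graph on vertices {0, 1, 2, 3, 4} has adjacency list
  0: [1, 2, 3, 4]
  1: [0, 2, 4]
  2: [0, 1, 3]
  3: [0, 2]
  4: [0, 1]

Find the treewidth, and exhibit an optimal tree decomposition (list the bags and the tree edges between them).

Each bag holds 3 vertices, so the decomposition has width 2, which upper-bounds the treewidth. For the lower bound, the 3 vertices {0, 1, 2} are pairwise adjacent, and any tree decomposition puts a clique entirely inside one bag — forcing width ≥ 2. Therefore the treewidth is 2.

Treewidth 2.
One such decomposition:
Bags: B1 = {0, 1, 4}  B2 = {0, 1, 2}  B3 = {0, 2, 3}
Tree: B1–B2, B2–B3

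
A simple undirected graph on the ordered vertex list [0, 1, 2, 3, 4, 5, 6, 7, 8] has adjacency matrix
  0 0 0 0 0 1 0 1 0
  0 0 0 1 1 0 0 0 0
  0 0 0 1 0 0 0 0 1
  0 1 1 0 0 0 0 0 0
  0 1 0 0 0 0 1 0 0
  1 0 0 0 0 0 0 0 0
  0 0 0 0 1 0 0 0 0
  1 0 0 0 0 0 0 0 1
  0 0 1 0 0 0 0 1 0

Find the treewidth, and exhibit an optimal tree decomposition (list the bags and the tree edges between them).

Every bag has size at most 2, so the width is 2 − 1 = 1 and tw(G) ≤ 1. Since G has at least one edge (e.g. 5–0), it is not an edgeless graph, so tw(G) ≥ 1. The upper and lower bounds meet at 1, so that is the treewidth.

Treewidth 1.
One optimal decomposition is:
Bags: B1 = {0, 5}  B2 = {0, 7}  B3 = {7, 8}  B4 = {2, 8}  B5 = {2, 3}  B6 = {1, 3}  B7 = {1, 4}  B8 = {4, 6}
Tree: B1–B2, B2–B3, B3–B4, B4–B5, B5–B6, B6–B7, B7–B8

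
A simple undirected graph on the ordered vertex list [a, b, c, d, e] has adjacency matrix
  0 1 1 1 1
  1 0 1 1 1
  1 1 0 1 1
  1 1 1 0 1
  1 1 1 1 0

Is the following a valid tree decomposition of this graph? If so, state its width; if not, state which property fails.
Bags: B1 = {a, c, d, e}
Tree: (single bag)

No — vertex b appears in no bag.

A tree decomposition must satisfy three properties: every vertex lies in some bag; for every edge, both endpoints lie together in some bag; and for every vertex, the bags containing it form a connected subtree. Here vertex b appears in no bag, so the decomposition is invalid.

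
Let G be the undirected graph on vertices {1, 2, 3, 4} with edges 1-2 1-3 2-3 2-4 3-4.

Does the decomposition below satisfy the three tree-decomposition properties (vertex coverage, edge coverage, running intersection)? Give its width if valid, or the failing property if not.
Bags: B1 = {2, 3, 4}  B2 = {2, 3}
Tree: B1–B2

No — vertex 1 appears in no bag.

A tree decomposition must satisfy three properties: every vertex lies in some bag; for every edge, both endpoints lie together in some bag; and for every vertex, the bags containing it form a connected subtree. Here vertex 1 appears in no bag, so the decomposition is invalid.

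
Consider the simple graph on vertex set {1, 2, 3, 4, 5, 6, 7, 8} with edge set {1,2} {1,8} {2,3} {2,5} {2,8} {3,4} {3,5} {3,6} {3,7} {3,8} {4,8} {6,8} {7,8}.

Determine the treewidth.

2

A width-2 tree decomposition is:
Bags: B1 = {3, 7, 8}  B2 = {2, 3, 8}  B3 = {3, 4, 8}  B4 = {2, 3, 5}  B5 = {1, 2, 8}  B6 = {3, 6, 8}
Tree: B1–B2, B1–B3, B2–B4, B2–B5, B3–B6
The largest bag has 3 vertices, giving width 2; this decomposition certifies tw(G) ≤ 2. For the lower bound, the 3 vertices {1, 2, 8} are pairwise adjacent, and any tree decomposition puts a clique entirely inside one bag — forcing width ≥ 2. Combining the bounds, tw(G) = 2.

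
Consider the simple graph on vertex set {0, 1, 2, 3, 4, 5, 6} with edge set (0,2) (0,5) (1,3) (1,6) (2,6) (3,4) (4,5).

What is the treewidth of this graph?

A width-2 tree decomposition is:
Bags: B1 = {0, 2, 6}  B2 = {0, 1, 6}  B3 = {0, 1, 3}  B4 = {0, 3, 4}  B5 = {0, 4, 5}
Tree: B1–B2, B2–B3, B3–B4, B4–B5
Every bag has size at most 3, so the width is 3 − 1 = 2 and tw(G) ≤ 2. The edges 0–2–6–1–3–4–5–0 form a cycle, so G is not a tree and its treewidth is at least 2. Hence tw(G) = 2 exactly.

2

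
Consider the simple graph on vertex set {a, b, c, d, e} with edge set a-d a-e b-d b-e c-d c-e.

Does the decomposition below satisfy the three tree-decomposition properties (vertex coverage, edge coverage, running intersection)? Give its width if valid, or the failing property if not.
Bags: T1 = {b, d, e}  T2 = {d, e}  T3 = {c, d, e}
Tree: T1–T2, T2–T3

No — vertex a appears in no bag.

A tree decomposition must satisfy three properties: every vertex lies in some bag; for every edge, both endpoints lie together in some bag; and for every vertex, the bags containing it form a connected subtree. Here vertex a appears in no bag, so the decomposition is invalid.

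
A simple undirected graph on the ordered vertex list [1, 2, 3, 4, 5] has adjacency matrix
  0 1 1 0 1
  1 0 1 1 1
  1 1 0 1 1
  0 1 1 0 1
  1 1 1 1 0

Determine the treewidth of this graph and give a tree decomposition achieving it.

Treewidth 3.
One such decomposition:
Bags: B1 = {2, 3, 4, 5}  B2 = {1, 2, 3, 5}
Tree: B1–B2

Every bag has size at most 4, so the width is 4 − 1 = 3 and tw(G) ≤ 3. On the other hand G contains the 4-clique {1, 2, 3, 5}. A clique must lie in a single bag of any decomposition, so no decomposition can have width below 3. The upper and lower bounds meet at 3, so that is the treewidth.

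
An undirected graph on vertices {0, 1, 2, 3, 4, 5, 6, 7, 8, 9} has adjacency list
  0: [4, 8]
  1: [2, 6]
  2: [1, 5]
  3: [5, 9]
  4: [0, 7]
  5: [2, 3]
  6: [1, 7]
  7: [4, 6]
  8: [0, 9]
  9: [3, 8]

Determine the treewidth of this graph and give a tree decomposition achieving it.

Each bag holds 3 vertices, so the decomposition has width 2, which upper-bounds the treewidth. For the lower bound, G contains the cycle 8–0–4–7–6–1–2–5–3–9–8, so G is not a forest; only forests have treewidth ≤ 1, hence tw(G) ≥ 2. Hence tw(G) = 2 exactly.

Treewidth 2.
One such decomposition:
Bags: B1 = {0, 4, 8}  B2 = {4, 7, 8}  B3 = {6, 7, 8}  B4 = {1, 6, 8}  B5 = {1, 2, 8}  B6 = {2, 5, 8}  B7 = {3, 5, 8}  B8 = {3, 8, 9}
Tree: B1–B2, B2–B3, B3–B4, B4–B5, B5–B6, B6–B7, B7–B8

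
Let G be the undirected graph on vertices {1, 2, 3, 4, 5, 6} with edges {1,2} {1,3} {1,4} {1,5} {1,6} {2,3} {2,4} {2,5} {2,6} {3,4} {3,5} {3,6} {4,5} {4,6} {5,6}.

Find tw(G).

5

A width-5 tree decomposition is:
Bags: B1 = {1, 2, 3, 4, 5, 6}
Tree: (single bag)
With just one bag of size 6, the width is 6 − 1 = 5, so tw(G) ≤ 5. Conversely, {1, 2, 3, 4, 5, 6} is a clique of size 6, and the vertices of any clique must share a bag in every tree decomposition; so some bag has ≥ 6 vertices and tw(G) ≥ 5. Hence tw(G) = 5 exactly.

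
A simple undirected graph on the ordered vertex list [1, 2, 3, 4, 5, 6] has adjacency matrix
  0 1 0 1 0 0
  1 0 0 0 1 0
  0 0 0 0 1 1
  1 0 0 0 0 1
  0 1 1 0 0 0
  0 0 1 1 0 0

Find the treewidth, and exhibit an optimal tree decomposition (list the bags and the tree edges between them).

The largest bag has 3 vertices, giving width 2; this decomposition certifies tw(G) ≤ 2. Since 5–2–1–4–6–3–5 is a cycle in G, G is not acyclic. Forests are exactly the graphs of treewidth ≤ 1, so tw(G) ≥ 2. Combining the bounds, tw(G) = 2.

Treewidth 2.
One optimal decomposition is:
Bags: B1 = {1, 2, 5}  B2 = {1, 4, 5}  B3 = {4, 5, 6}  B4 = {3, 5, 6}
Tree: B1–B2, B2–B3, B3–B4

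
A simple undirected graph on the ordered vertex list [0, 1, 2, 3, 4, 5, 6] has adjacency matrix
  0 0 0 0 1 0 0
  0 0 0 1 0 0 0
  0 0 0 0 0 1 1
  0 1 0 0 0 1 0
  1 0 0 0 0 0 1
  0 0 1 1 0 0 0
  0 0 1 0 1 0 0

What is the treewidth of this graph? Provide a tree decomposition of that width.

Every bag has size at most 2, so the width is 2 − 1 = 1 and tw(G) ≤ 1. Any graph with an edge has treewidth ≥ 1, and G has the edge 1–3. The upper and lower bounds meet at 1, so that is the treewidth.

Treewidth 1.
Bags: B1 = {1, 3}  B2 = {3, 5}  B3 = {2, 5}  B4 = {2, 6}  B5 = {4, 6}  B6 = {0, 4}
Tree: B1–B2, B2–B3, B3–B4, B4–B5, B5–B6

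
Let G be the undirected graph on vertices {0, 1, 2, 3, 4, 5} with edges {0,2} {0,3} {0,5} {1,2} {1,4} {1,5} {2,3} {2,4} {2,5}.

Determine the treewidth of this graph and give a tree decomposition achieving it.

Treewidth 2.
Bags: B1 = {0, 2, 3}  B2 = {0, 2, 5}  B3 = {1, 2, 5}  B4 = {1, 2, 4}
Tree: B1–B2, B2–B3, B3–B4

Every bag has size at most 3, so the width is 3 − 1 = 2 and tw(G) ≤ 2. Conversely, {0, 2, 3} is a clique of size 3, and the vertices of any clique must share a bag in every tree decomposition; so some bag has ≥ 3 vertices and tw(G) ≥ 2. Hence tw(G) = 2 exactly.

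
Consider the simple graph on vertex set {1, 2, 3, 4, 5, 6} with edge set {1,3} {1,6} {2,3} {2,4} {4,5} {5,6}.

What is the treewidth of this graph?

2

A width-2 tree decomposition is:
Bags: B1 = {1, 5, 6}  B2 = {1, 4, 5}  B3 = {1, 2, 4}  B4 = {1, 2, 3}
Tree: B1–B2, B2–B3, B3–B4
Every bag has size at most 3, so the width is 3 − 1 = 2 and tw(G) ≤ 2. The edges 1–6–5–4–2–3–1 form a cycle, so G is not a tree and its treewidth is at least 2. The upper and lower bounds meet at 2, so that is the treewidth.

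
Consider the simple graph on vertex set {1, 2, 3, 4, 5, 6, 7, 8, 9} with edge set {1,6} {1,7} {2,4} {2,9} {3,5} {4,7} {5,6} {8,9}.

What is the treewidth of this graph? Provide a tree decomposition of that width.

Treewidth 1.
Bags: B1 = {8, 9}  B2 = {2, 9}  B3 = {2, 4}  B4 = {4, 7}  B5 = {1, 7}  B6 = {1, 6}  B7 = {5, 6}  B8 = {3, 5}
Tree: B1–B2, B2–B3, B3–B4, B4–B5, B5–B6, B6–B7, B7–B8

Every bag has size at most 2, so the width is 2 − 1 = 1 and tw(G) ≤ 1. Any graph with an edge has treewidth ≥ 1, and G has the edge 8–9. Combining the bounds, tw(G) = 1.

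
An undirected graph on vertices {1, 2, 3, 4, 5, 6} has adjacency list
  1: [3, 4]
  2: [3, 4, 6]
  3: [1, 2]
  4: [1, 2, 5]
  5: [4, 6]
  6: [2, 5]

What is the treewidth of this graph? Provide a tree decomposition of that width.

Treewidth 2.
One such decomposition:
Bags: B1 = {1, 2, 3}  B2 = {1, 2, 4}  B3 = {2, 4, 6}  B4 = {4, 5, 6}
Tree: B1–B2, B2–B3, B3–B4

Each bag holds 3 vertices, so the decomposition has width 2, which upper-bounds the treewidth. Since 3–1–4–2–3 is a cycle in G, G is not acyclic. Forests are exactly the graphs of treewidth ≤ 1, so tw(G) ≥ 2. Combining the bounds, tw(G) = 2.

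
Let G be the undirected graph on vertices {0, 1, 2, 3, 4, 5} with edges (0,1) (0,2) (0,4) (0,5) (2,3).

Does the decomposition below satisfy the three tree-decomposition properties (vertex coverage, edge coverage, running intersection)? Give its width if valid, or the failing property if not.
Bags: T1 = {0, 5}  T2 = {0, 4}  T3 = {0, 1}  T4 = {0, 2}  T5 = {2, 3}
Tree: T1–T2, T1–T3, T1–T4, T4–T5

Yes; width 1.

Checking the three conditions: (i) the bags cover all of {0, 1, 2, 3, 4, 5}; (ii) for each edge, some bag contains both endpoints; (iii) the bags containing any fixed vertex form a subtree. All hold, so the decomposition is valid with width 2 − 1 = 1.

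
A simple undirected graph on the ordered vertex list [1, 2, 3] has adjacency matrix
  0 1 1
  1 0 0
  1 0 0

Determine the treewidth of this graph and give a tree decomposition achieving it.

The largest bag has 2 vertices, giving width 1; this decomposition certifies tw(G) ≤ 1. G has an edge, so its treewidth is at least 1. Hence tw(G) = 1 exactly.

Treewidth 1.
One optimal decomposition is:
Bags: B1 = {1, 2}  B2 = {1, 3}
Tree: B1–B2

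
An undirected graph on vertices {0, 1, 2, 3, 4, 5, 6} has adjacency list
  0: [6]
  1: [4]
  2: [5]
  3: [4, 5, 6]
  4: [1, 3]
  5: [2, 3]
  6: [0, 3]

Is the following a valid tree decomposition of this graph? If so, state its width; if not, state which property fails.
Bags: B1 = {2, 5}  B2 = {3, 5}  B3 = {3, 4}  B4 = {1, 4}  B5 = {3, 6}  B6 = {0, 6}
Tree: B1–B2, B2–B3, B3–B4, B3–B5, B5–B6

Checking the three conditions: (i) the bags cover all of {0, 1, 2, 3, 4, 5, 6}; (ii) for each edge, some bag contains both endpoints; (iii) the bags containing any fixed vertex form a subtree. All hold, so the decomposition is valid with width 2 − 1 = 1.

Yes; width 1.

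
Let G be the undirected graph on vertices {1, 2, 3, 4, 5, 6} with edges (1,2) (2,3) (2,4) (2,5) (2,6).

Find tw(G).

1

A width-1 tree decomposition is:
Bags: B1 = {2, 3}  B2 = {2, 5}  B3 = {1, 2}  B4 = {2, 4}  B5 = {2, 6}
Tree: B1–B2, B1–B3, B2–B4, B2–B5
Each bag holds 2 vertices, so the decomposition has width 1, which upper-bounds the treewidth. Any graph with an edge has treewidth ≥ 1, and G has the edge 2–3. Therefore the treewidth is 1.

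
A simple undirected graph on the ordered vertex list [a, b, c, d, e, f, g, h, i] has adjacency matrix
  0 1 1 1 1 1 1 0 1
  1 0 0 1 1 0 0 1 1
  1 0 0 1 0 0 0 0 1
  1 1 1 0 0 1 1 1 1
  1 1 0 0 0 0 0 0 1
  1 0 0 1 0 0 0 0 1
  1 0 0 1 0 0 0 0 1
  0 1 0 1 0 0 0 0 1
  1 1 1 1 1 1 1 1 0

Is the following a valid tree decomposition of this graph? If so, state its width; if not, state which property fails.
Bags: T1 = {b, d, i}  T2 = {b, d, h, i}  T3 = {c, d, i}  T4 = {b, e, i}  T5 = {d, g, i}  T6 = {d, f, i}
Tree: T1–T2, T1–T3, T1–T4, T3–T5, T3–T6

No — vertex a appears in no bag.

A tree decomposition must satisfy three properties: every vertex lies in some bag; for every edge, both endpoints lie together in some bag; and for every vertex, the bags containing it form a connected subtree. Here vertex a appears in no bag, so the decomposition is invalid.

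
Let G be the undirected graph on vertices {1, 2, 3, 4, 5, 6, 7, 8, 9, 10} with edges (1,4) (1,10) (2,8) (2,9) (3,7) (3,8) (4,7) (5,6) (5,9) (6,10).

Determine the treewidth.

2

A width-2 tree decomposition is:
Bags: B1 = {5, 6, 9}  B2 = {6, 9, 10}  B3 = {1, 9, 10}  B4 = {1, 4, 9}  B5 = {4, 7, 9}  B6 = {3, 7, 9}  B7 = {3, 8, 9}  B8 = {2, 8, 9}
Tree: B1–B2, B2–B3, B3–B4, B4–B5, B5–B6, B6–B7, B7–B8
Every bag has size at most 3, so the width is 3 − 1 = 2 and tw(G) ≤ 2. For the lower bound, G contains the cycle 9–5–6–10–1–4–7–3–8–2–9, so G is not a forest; only forests have treewidth ≤ 1, hence tw(G) ≥ 2. Hence tw(G) = 2 exactly.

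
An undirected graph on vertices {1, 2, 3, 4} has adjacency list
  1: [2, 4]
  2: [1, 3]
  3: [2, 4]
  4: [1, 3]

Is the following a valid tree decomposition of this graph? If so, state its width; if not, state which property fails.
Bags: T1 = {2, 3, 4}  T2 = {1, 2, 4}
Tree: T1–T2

Vertex coverage: the bags together contain {1, 2, 3, 4}, the full vertex set. Edge coverage: each edge of G has both endpoints in at least one bag. Running intersection: for every vertex, the bags containing it form a connected subtree. All three properties hold, so this is a valid tree decomposition of width max|bag| − 1 = 2, and hence tw(G) ≤ 2.

Yes; width 2.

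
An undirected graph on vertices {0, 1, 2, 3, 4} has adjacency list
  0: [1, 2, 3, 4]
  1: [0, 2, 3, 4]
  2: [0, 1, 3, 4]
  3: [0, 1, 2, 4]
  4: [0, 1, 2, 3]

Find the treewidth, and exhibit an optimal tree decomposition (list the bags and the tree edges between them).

A single bag containing all 5 vertices is trivially a valid decomposition of width 4. On the other hand G contains the 5-clique {0, 1, 2, 3, 4}. A clique must lie in a single bag of any decomposition, so no decomposition can have width below 4. Hence tw(G) = 4 exactly.

Treewidth 4.
One optimal decomposition is:
Bags: B1 = {0, 1, 2, 3, 4}
Tree: (single bag)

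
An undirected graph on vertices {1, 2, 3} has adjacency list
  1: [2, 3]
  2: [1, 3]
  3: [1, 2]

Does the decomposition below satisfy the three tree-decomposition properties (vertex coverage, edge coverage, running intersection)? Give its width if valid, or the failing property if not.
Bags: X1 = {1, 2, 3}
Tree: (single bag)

Yes; width 2.

Checking the three conditions: (i) the bags cover all of {1, 2, 3}; (ii) for each edge, some bag contains both endpoints; (iii) the bags containing any fixed vertex form a subtree. All hold, so the decomposition is valid with width 3 − 1 = 2.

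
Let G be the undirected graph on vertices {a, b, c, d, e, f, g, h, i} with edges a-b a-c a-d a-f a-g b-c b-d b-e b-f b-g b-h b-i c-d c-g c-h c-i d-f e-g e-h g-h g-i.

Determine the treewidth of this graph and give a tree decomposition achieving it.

Treewidth 3.
One such decomposition:
Bags: B1 = {b, c, g, h}  B2 = {b, c, g, i}  B3 = {b, e, g, h}  B4 = {a, b, c, g}  B5 = {a, b, c, d}  B6 = {a, b, d, f}
Tree: B1–B2, B1–B3, B2–B4, B4–B5, B5–B6

Every bag has size at most 4, so the width is 4 − 1 = 3 and tw(G) ≤ 3. For the lower bound, the 4 vertices {a, b, c, d} are pairwise adjacent, and any tree decomposition puts a clique entirely inside one bag — forcing width ≥ 3. Hence tw(G) = 3 exactly.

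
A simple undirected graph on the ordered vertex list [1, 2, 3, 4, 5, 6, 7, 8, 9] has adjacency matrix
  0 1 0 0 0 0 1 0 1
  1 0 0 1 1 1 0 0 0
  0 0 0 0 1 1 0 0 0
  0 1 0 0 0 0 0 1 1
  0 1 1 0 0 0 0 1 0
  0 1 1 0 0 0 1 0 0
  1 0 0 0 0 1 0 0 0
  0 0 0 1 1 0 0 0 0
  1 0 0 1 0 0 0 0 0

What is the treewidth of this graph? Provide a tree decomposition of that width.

Each bag holds 4 vertices, so the decomposition has width 3, which upper-bounds the treewidth. For the lower bound: the 4 vertex sets {4,8,9}, {5}, {2}, {1,3,6,7} are disjoint, each induces a connected subgraph, and every pair is joined by at least one edge of G. Contracting each set to a single vertex therefore yields K_{4} as a minor, and since treewidth is minor-monotone, tw(G) ≥ tw(K_{4}) = 3. The upper and lower bounds meet at 3, so that is the treewidth.

Treewidth 3.
Bags: B1 = {4, 5, 8, 9}  B2 = {2, 4, 5, 9}  B3 = {1, 2, 5, 9}  B4 = {1, 2, 3, 5}  B5 = {1, 2, 3, 6}  B6 = {1, 3, 6, 7}
Tree: B1–B2, B2–B3, B3–B4, B4–B5, B5–B6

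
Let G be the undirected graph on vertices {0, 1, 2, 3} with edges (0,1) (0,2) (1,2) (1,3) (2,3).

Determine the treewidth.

2

A width-2 tree decomposition is:
Bags: B1 = {0, 1, 2}  B2 = {1, 2, 3}
Tree: B1–B2
Every bag has size at most 3, so the width is 3 − 1 = 2 and tw(G) ≤ 2. For the lower bound, the 3 vertices {0, 1, 2} are pairwise adjacent, and any tree decomposition puts a clique entirely inside one bag — forcing width ≥ 2. Combining the bounds, tw(G) = 2.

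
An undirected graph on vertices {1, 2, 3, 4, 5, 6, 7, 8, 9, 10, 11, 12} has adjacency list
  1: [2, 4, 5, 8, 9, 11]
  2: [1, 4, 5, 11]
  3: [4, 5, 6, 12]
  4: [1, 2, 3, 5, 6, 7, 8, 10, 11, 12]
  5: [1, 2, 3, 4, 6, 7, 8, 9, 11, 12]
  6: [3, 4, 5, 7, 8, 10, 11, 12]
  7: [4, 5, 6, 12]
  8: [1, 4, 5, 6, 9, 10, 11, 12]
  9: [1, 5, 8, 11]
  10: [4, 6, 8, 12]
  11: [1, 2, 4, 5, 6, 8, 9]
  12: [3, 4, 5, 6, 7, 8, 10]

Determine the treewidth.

A width-4 tree decomposition is:
Bags: B1 = {4, 5, 6, 7, 12}  B2 = {4, 5, 6, 8, 12}  B3 = {4, 5, 6, 8, 11}  B4 = {4, 6, 8, 10, 12}  B5 = {1, 4, 5, 8, 11}  B6 = {3, 4, 5, 6, 12}  B7 = {1, 2, 4, 5, 11}  B8 = {1, 5, 8, 9, 11}
Tree: B1–B2, B2–B3, B2–B4, B3–B5, B1–B6, B5–B7, B5–B8
Each bag holds 5 vertices, so the decomposition has width 4, which upper-bounds the treewidth. On the other hand G contains the 5-clique {1, 5, 8, 9, 11}. A clique must lie in a single bag of any decomposition, so no decomposition can have width below 4. The upper and lower bounds meet at 4, so that is the treewidth.

4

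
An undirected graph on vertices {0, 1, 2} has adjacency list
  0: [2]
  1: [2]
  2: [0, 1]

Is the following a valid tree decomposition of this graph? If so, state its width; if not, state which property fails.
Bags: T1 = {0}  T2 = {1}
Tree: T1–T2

A tree decomposition must satisfy three properties: every vertex lies in some bag; for every edge, both endpoints lie together in some bag; and for every vertex, the bags containing it form a connected subtree. Here vertex 2 appears in no bag, so the decomposition is invalid.

No — vertex 2 appears in no bag.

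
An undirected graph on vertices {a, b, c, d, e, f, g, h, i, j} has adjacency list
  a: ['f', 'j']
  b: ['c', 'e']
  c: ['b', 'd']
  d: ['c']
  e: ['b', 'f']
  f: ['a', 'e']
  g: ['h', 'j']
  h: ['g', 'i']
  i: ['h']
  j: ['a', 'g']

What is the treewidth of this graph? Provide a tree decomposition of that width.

Every bag has size at most 2, so the width is 2 − 1 = 1 and tw(G) ≤ 1. G has an edge, so its treewidth is at least 1. Hence tw(G) = 1 exactly.

Treewidth 1.
One such decomposition:
Bags: B1 = {h, i}  B2 = {g, h}  B3 = {g, j}  B4 = {a, j}  B5 = {a, f}  B6 = {e, f}  B7 = {b, e}  B8 = {b, c}  B9 = {c, d}
Tree: B1–B2, B2–B3, B3–B4, B4–B5, B5–B6, B6–B7, B7–B8, B8–B9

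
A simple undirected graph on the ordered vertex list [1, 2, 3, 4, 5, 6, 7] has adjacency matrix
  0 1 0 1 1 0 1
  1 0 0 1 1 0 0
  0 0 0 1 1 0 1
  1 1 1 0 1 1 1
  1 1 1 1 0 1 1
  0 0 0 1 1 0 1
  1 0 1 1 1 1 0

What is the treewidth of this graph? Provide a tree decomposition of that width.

Each bag holds 4 vertices, so the decomposition has width 3, which upper-bounds the treewidth. For the lower bound, the 4 vertices {1, 2, 4, 5} are pairwise adjacent, and any tree decomposition puts a clique entirely inside one bag — forcing width ≥ 3. The upper and lower bounds meet at 3, so that is the treewidth.

Treewidth 3.
One such decomposition:
Bags: B1 = {1, 4, 5, 7}  B2 = {4, 5, 6, 7}  B3 = {1, 2, 4, 5}  B4 = {3, 4, 5, 7}
Tree: B1–B2, B1–B3, B2–B4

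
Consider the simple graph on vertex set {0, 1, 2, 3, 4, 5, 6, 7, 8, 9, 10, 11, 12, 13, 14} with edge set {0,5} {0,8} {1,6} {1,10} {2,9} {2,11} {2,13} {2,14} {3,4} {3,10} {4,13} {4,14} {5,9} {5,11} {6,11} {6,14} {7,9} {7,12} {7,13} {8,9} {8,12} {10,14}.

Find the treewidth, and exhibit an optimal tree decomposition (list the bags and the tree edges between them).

Each bag holds 4 vertices, so the decomposition has width 3, which upper-bounds the treewidth. For the lower bound: the 4 vertex sets {1,3,10}, {6}, {14}, {2,4,11,13} are disjoint, each induces a connected subgraph, and every pair is joined by at least one edge of G. Contracting each set to a single vertex therefore yields K_{4} as a minor, and since treewidth is minor-monotone, tw(G) ≥ tw(K_{4}) = 3. Hence tw(G) = 3 exactly.

Treewidth 3.
One such decomposition:
Bags: B1 = {1, 3, 6, 10}  B2 = {3, 6, 10, 14}  B3 = {3, 4, 6, 14}  B4 = {4, 6, 11, 14}  B5 = {2, 4, 11, 14}  B6 = {2, 4, 11, 13}  B7 = {2, 5, 11, 13}  B8 = {2, 5, 9, 13}  B9 = {5, 7, 9, 13}  B10 = {0, 5, 7, 9}  B11 = {0, 7, 8, 9}  B12 = {0, 7, 8, 12}
Tree: B1–B2, B2–B3, B3–B4, B4–B5, B5–B6, B6–B7, B7–B8, B8–B9, B9–B10, B10–B11, B11–B12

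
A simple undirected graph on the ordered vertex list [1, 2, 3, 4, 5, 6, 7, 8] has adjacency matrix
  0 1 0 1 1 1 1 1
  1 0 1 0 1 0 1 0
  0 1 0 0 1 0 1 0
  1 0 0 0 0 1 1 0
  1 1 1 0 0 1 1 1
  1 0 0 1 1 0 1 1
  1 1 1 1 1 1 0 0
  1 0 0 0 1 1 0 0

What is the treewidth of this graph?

A width-3 tree decomposition is:
Bags: B1 = {1, 5, 6, 7}  B2 = {1, 2, 5, 7}  B3 = {1, 4, 6, 7}  B4 = {1, 5, 6, 8}  B5 = {2, 3, 5, 7}
Tree: B1–B2, B1–B3, B1–B4, B2–B5
The largest bag has 4 vertices, giving width 3; this decomposition certifies tw(G) ≤ 3. On the other hand G contains the 4-clique {1, 4, 6, 7}. A clique must lie in a single bag of any decomposition, so no decomposition can have width below 3. Combining the bounds, tw(G) = 3.

3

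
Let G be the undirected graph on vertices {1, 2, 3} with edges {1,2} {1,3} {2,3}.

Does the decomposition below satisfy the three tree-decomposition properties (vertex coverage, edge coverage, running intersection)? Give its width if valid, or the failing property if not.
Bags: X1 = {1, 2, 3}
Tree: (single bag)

Every vertex of G appears in some bag (union = {1, 2, 3}); every edge is covered by a bag; and for each vertex v the set of bags containing v is connected in the bag tree. The decomposition is therefore valid. The largest bag has 3 vertices, so the width is 2.

Yes; width 2.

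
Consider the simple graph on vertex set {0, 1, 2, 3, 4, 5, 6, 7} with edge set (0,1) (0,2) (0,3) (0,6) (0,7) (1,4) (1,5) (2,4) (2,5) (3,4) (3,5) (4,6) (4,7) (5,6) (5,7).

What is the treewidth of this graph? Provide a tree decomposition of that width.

Treewidth 3.
One such decomposition:
Bags: B1 = {0, 1, 4, 5}  B2 = {0, 2, 4, 5}  B3 = {0, 3, 4, 5}  B4 = {0, 4, 5, 6}  B5 = {0, 4, 5, 7}
Tree: B1–B2, B2–B3, B3–B4, B4–B5

Every bag has size at most 4, so the width is 4 − 1 = 3 and tw(G) ≤ 3. For the lower bound: the 4 vertex sets {1,5}, {2,4}, {0}, {3} are disjoint, each induces a connected subgraph, and every pair is joined by at least one edge of G. Contracting each set to a single vertex therefore yields K_{4} as a minor, and since treewidth is minor-monotone, tw(G) ≥ tw(K_{4}) = 3. The upper and lower bounds meet at 3, so that is the treewidth.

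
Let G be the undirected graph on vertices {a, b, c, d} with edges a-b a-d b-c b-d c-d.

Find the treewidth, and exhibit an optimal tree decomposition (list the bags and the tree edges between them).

Treewidth 2.
One optimal decomposition is:
Bags: B1 = {b, c, d}  B2 = {a, b, d}
Tree: B1–B2

Every bag has size at most 3, so the width is 3 − 1 = 2 and tw(G) ≤ 2. For the lower bound, the 3 vertices {b, c, d} are pairwise adjacent, and any tree decomposition puts a clique entirely inside one bag — forcing width ≥ 2. Hence tw(G) = 2 exactly.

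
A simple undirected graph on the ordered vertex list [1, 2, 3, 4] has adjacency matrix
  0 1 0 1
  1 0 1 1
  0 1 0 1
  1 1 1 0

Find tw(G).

A width-2 tree decomposition is:
Bags: B1 = {2, 3, 4}  B2 = {1, 2, 4}
Tree: B1–B2
Every bag has size at most 3, so the width is 3 − 1 = 2 and tw(G) ≤ 2. On the other hand G contains the 3-clique {1, 2, 4}. A clique must lie in a single bag of any decomposition, so no decomposition can have width below 2. Therefore the treewidth is 2.

2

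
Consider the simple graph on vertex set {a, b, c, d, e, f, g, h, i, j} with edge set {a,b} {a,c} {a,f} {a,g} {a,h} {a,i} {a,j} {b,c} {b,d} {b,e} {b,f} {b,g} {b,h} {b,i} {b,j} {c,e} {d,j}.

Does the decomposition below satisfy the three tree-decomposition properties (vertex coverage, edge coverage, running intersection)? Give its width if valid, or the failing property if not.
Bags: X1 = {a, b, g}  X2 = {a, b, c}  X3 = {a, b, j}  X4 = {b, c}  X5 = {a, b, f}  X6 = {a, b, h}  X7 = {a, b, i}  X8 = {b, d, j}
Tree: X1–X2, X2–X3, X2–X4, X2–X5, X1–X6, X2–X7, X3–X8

A tree decomposition must satisfy three properties: every vertex lies in some bag; for every edge, both endpoints lie together in some bag; and for every vertex, the bags containing it form a connected subtree. Here vertex e appears in no bag, so the decomposition is invalid.

No — vertex e appears in no bag.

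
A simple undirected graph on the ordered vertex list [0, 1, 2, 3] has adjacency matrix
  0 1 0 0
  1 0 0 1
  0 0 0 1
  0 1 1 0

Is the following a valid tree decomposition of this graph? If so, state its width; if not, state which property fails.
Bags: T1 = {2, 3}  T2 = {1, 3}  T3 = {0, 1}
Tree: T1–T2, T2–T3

Yes; width 1.

Every vertex of G appears in some bag (union = {0, 1, 2, 3}); every edge is covered by a bag; and for each vertex v the set of bags containing v is connected in the bag tree. The decomposition is therefore valid. The largest bag has 2 vertices, so the width is 1.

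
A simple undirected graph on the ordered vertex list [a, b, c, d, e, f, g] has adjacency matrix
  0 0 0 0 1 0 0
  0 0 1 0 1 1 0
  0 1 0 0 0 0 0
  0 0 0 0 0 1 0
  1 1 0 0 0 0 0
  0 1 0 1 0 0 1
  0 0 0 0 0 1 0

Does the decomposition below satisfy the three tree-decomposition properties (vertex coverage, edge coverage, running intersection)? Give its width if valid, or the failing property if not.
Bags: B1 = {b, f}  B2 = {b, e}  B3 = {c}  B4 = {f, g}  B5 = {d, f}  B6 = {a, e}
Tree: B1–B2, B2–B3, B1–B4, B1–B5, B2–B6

No — edge (b,c) lies in no bag.

A tree decomposition must satisfy three properties: every vertex lies in some bag; for every edge, both endpoints lie together in some bag; and for every vertex, the bags containing it form a connected subtree. Here edge (b,c) lies in no bag, so the decomposition is invalid.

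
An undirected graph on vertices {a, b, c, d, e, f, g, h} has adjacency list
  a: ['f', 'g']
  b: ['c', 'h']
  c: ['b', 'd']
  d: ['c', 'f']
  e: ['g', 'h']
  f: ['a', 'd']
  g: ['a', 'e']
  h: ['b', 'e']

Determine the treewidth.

2

A width-2 tree decomposition is:
Bags: B1 = {b, c, h}  B2 = {c, e, h}  B3 = {c, e, g}  B4 = {a, c, g}  B5 = {a, c, f}  B6 = {c, d, f}
Tree: B1–B2, B2–B3, B3–B4, B4–B5, B5–B6
The largest bag has 3 vertices, giving width 2; this decomposition certifies tw(G) ≤ 2. The edges c–b–h–e–g–a–f–d–c form a cycle, so G is not a tree and its treewidth is at least 2. The upper and lower bounds meet at 2, so that is the treewidth.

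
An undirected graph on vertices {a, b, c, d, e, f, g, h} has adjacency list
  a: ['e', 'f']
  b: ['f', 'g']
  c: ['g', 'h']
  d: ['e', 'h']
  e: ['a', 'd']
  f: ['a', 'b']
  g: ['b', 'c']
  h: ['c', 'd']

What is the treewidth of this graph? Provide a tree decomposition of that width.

Treewidth 2.
One such decomposition:
Bags: B1 = {b, f, g}  B2 = {c, f, g}  B3 = {c, f, h}  B4 = {d, f, h}  B5 = {d, e, f}  B6 = {a, e, f}
Tree: B1–B2, B2–B3, B3–B4, B4–B5, B5–B6

Each bag holds 3 vertices, so the decomposition has width 2, which upper-bounds the treewidth. For the lower bound, G contains the cycle f–b–g–c–h–d–e–a–f, so G is not a forest; only forests have treewidth ≤ 1, hence tw(G) ≥ 2. Hence tw(G) = 2 exactly.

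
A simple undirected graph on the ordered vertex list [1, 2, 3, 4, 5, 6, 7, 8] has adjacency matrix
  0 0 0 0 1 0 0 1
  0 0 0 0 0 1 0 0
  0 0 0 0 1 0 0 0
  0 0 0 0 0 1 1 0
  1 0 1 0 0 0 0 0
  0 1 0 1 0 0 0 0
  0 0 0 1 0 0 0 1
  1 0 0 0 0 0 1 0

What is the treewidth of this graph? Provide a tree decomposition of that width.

Treewidth 1.
One such decomposition:
Bags: B1 = {2, 6}  B2 = {4, 6}  B3 = {4, 7}  B4 = {7, 8}  B5 = {1, 8}  B6 = {1, 5}  B7 = {3, 5}
Tree: B1–B2, B2–B3, B3–B4, B4–B5, B5–B6, B6–B7

The largest bag has 2 vertices, giving width 1; this decomposition certifies tw(G) ≤ 1. G has an edge, so its treewidth is at least 1. Hence tw(G) = 1 exactly.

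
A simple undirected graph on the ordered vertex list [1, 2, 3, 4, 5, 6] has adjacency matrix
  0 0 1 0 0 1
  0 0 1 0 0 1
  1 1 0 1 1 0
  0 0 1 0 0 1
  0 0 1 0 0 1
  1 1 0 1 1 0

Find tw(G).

A width-2 tree decomposition is:
Bags: B1 = {3, 5, 6}  B2 = {1, 3, 6}  B3 = {3, 4, 6}  B4 = {2, 3, 6}
Tree: B1–B2, B2–B3, B3–B4
Every bag has size at most 3, so the width is 3 − 1 = 2 and tw(G) ≤ 2. The edges 6–5–3–1–6 form a cycle, so G is not a tree and its treewidth is at least 2. Therefore the treewidth is 2.

2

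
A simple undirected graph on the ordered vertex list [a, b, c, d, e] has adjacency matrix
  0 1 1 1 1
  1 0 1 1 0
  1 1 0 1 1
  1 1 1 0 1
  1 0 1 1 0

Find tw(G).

A width-3 tree decomposition is:
Bags: B1 = {a, c, d, e}  B2 = {a, b, c, d}
Tree: B1–B2
The largest bag has 4 vertices, giving width 3; this decomposition certifies tw(G) ≤ 3. Conversely, {a, c, d, e} is a clique of size 4, and the vertices of any clique must share a bag in every tree decomposition; so some bag has ≥ 4 vertices and tw(G) ≥ 3. Combining the bounds, tw(G) = 3.

3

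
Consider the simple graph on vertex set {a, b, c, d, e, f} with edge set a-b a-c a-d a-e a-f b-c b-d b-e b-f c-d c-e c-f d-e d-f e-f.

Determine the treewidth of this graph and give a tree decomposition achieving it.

With just one bag of size 6, the width is 6 − 1 = 5, so tw(G) ≤ 5. On the other hand G contains the 6-clique {a, b, c, d, e, f}. A clique must lie in a single bag of any decomposition, so no decomposition can have width below 5. Combining the bounds, tw(G) = 5.

Treewidth 5.
Bags: B1 = {a, b, c, d, e, f}
Tree: (single bag)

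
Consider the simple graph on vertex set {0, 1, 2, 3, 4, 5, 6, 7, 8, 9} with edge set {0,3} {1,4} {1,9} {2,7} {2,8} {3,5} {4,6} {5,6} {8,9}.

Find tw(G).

A width-1 tree decomposition is:
Bags: B1 = {2, 7}  B2 = {2, 8}  B3 = {8, 9}  B4 = {1, 9}  B5 = {1, 4}  B6 = {4, 6}  B7 = {5, 6}  B8 = {3, 5}  B9 = {0, 3}
Tree: B1–B2, B2–B3, B3–B4, B4–B5, B5–B6, B6–B7, B7–B8, B8–B9
Every bag has size at most 2, so the width is 2 − 1 = 1 and tw(G) ≤ 1. G has an edge, so its treewidth is at least 1. Hence tw(G) = 1 exactly.

1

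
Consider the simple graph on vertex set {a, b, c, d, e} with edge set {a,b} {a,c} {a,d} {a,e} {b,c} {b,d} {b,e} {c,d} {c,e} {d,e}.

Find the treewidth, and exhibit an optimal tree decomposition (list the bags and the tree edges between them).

A single bag containing all 5 vertices is trivially a valid decomposition of width 4. On the other hand G contains the 5-clique {a, b, c, d, e}. A clique must lie in a single bag of any decomposition, so no decomposition can have width below 4. Hence tw(G) = 4 exactly.

Treewidth 4.
One such decomposition:
Bags: B1 = {a, b, c, d, e}
Tree: (single bag)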